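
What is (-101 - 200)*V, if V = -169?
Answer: 50869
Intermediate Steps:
(-101 - 200)*V = (-101 - 200)*(-169) = -301*(-169) = 50869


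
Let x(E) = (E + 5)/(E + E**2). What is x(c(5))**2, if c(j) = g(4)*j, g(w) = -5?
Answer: 1/900 ≈ 0.0011111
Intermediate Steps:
c(j) = -5*j
x(E) = (5 + E)/(E + E**2)
x(c(5))**2 = ((5 - 5*5)/(((-5*5))*(1 - 5*5)))**2 = ((5 - 25)/((-25)*(1 - 25)))**2 = (-1/25*(-20)/(-24))**2 = (-1/25*(-1/24)*(-20))**2 = (-1/30)**2 = 1/900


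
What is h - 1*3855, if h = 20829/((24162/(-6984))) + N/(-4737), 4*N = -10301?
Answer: -753502306741/76303596 ≈ -9875.1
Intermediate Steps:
N = -10301/4 (N = (1/4)*(-10301) = -10301/4 ≈ -2575.3)
h = -459351944161/76303596 (h = 20829/((24162/(-6984))) - 10301/4/(-4737) = 20829/((24162*(-1/6984))) - 10301/4*(-1/4737) = 20829/(-4027/1164) + 10301/18948 = 20829*(-1164/4027) + 10301/18948 = -24244956/4027 + 10301/18948 = -459351944161/76303596 ≈ -6020.1)
h - 1*3855 = -459351944161/76303596 - 1*3855 = -459351944161/76303596 - 3855 = -753502306741/76303596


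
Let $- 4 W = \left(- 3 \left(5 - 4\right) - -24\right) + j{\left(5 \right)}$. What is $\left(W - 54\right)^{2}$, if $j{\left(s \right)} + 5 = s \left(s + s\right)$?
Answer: $\frac{19881}{4} \approx 4970.3$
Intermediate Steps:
$j{\left(s \right)} = -5 + 2 s^{2}$ ($j{\left(s \right)} = -5 + s \left(s + s\right) = -5 + s 2 s = -5 + 2 s^{2}$)
$W = - \frac{33}{2}$ ($W = - \frac{\left(- 3 \left(5 - 4\right) - -24\right) - \left(5 - 2 \cdot 5^{2}\right)}{4} = - \frac{\left(\left(-3\right) 1 + 24\right) + \left(-5 + 2 \cdot 25\right)}{4} = - \frac{\left(-3 + 24\right) + \left(-5 + 50\right)}{4} = - \frac{21 + 45}{4} = \left(- \frac{1}{4}\right) 66 = - \frac{33}{2} \approx -16.5$)
$\left(W - 54\right)^{2} = \left(- \frac{33}{2} - 54\right)^{2} = \left(- \frac{141}{2}\right)^{2} = \frac{19881}{4}$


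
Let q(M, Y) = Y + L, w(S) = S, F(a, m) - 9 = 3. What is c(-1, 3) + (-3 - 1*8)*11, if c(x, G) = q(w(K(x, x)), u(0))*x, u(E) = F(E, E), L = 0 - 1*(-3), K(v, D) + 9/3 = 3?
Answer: -136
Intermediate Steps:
F(a, m) = 12 (F(a, m) = 9 + 3 = 12)
K(v, D) = 0 (K(v, D) = -3 + 3 = 0)
L = 3 (L = 0 + 3 = 3)
u(E) = 12
q(M, Y) = 3 + Y (q(M, Y) = Y + 3 = 3 + Y)
c(x, G) = 15*x (c(x, G) = (3 + 12)*x = 15*x)
c(-1, 3) + (-3 - 1*8)*11 = 15*(-1) + (-3 - 1*8)*11 = -15 + (-3 - 8)*11 = -15 - 11*11 = -15 - 121 = -136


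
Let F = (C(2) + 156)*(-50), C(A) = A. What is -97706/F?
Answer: 48853/3950 ≈ 12.368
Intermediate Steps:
F = -7900 (F = (2 + 156)*(-50) = 158*(-50) = -7900)
-97706/F = -97706/(-7900) = -97706*(-1/7900) = 48853/3950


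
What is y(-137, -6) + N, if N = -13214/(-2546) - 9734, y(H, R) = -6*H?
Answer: -11338369/1273 ≈ -8906.8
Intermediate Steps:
N = -12384775/1273 (N = -13214*(-1/2546) - 9734 = 6607/1273 - 9734 = -12384775/1273 ≈ -9728.8)
y(-137, -6) + N = -6*(-137) - 12384775/1273 = 822 - 12384775/1273 = -11338369/1273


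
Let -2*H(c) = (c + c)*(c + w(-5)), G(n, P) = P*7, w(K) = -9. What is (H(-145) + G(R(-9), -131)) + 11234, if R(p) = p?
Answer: -12013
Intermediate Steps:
G(n, P) = 7*P
H(c) = -c*(-9 + c) (H(c) = -(c + c)*(c - 9)/2 = -2*c*(-9 + c)/2 = -c*(-9 + c))
(H(-145) + G(R(-9), -131)) + 11234 = (-145*(9 - 1*(-145)) + 7*(-131)) + 11234 = (-145*(9 + 145) - 917) + 11234 = (-145*154 - 917) + 11234 = (-22330 - 917) + 11234 = -23247 + 11234 = -12013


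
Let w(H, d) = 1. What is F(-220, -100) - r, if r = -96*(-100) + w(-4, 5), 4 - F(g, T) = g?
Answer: -9377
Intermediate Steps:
F(g, T) = 4 - g
r = 9601 (r = -96*(-100) + 1 = 9600 + 1 = 9601)
F(-220, -100) - r = (4 - 1*(-220)) - 1*9601 = (4 + 220) - 9601 = 224 - 9601 = -9377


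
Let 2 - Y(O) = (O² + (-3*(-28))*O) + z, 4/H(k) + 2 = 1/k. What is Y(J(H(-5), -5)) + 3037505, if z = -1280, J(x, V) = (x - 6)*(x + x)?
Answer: 44444082707/14641 ≈ 3.0356e+6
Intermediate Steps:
H(k) = 4/(-2 + 1/k)
J(x, V) = 2*x*(-6 + x) (J(x, V) = (-6 + x)*(2*x) = 2*x*(-6 + x))
Y(O) = 1282 - O² - 84*O (Y(O) = 2 - ((O² + (-3*(-28))*O) - 1280) = 2 - ((O² + 84*O) - 1280) = 2 - (-1280 + O² + 84*O) = 2 + (1280 - O² - 84*O) = 1282 - O² - 84*O)
Y(J(H(-5), -5)) + 3037505 = (1282 - (2*(-4*(-5)/(-1 + 2*(-5)))*(-6 - 4*(-5)/(-1 + 2*(-5))))² - 168*(-4*(-5)/(-1 + 2*(-5)))*(-6 - 4*(-5)/(-1 + 2*(-5)))) + 3037505 = (1282 - (2*(-4*(-5)/(-1 - 10))*(-6 - 4*(-5)/(-1 - 10)))² - 168*(-4*(-5)/(-1 - 10))*(-6 - 4*(-5)/(-1 - 10))) + 3037505 = (1282 - (2*(-4*(-5)/(-11))*(-6 - 4*(-5)/(-11)))² - 168*(-4*(-5)/(-11))*(-6 - 4*(-5)/(-11))) + 3037505 = (1282 - (2*(-4*(-5)*(-1/11))*(-6 - 4*(-5)*(-1/11)))² - 168*(-4*(-5)*(-1/11))*(-6 - 4*(-5)*(-1/11))) + 3037505 = (1282 - (2*(-20/11)*(-6 - 20/11))² - 168*(-20)*(-6 - 20/11)/11) + 3037505 = (1282 - (2*(-20/11)*(-86/11))² - 168*(-20)*(-86)/(11*11)) + 3037505 = (1282 - (3440/121)² - 84*3440/121) + 3037505 = (1282 - 1*11833600/14641 - 288960/121) + 3037505 = (1282 - 11833600/14641 - 288960/121) + 3037505 = -28027998/14641 + 3037505 = 44444082707/14641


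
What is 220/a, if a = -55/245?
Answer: -980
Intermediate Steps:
a = -11/49 (a = -55*1/245 = -11/49 ≈ -0.22449)
220/a = 220/(-11/49) = 220*(-49/11) = -980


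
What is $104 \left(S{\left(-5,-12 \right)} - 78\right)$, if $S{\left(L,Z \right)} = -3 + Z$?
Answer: $-9672$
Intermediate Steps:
$104 \left(S{\left(-5,-12 \right)} - 78\right) = 104 \left(\left(-3 - 12\right) - 78\right) = 104 \left(-15 - 78\right) = 104 \left(-93\right) = -9672$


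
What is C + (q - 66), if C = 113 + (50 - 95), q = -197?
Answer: -195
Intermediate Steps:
C = 68 (C = 113 - 45 = 68)
C + (q - 66) = 68 + (-197 - 66) = 68 - 263 = -195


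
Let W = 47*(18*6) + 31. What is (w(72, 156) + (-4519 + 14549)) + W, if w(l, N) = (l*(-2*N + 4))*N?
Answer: -3444319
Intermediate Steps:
W = 5107 (W = 47*108 + 31 = 5076 + 31 = 5107)
w(l, N) = N*l*(4 - 2*N) (w(l, N) = (l*(4 - 2*N))*N = N*l*(4 - 2*N))
(w(72, 156) + (-4519 + 14549)) + W = (2*156*72*(2 - 1*156) + (-4519 + 14549)) + 5107 = (2*156*72*(2 - 156) + 10030) + 5107 = (2*156*72*(-154) + 10030) + 5107 = (-3459456 + 10030) + 5107 = -3449426 + 5107 = -3444319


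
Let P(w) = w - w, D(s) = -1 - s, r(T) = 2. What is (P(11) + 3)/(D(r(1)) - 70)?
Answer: -3/73 ≈ -0.041096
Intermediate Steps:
P(w) = 0
(P(11) + 3)/(D(r(1)) - 70) = (0 + 3)/((-1 - 1*2) - 70) = 3/((-1 - 2) - 70) = 3/(-3 - 70) = 3/(-73) = 3*(-1/73) = -3/73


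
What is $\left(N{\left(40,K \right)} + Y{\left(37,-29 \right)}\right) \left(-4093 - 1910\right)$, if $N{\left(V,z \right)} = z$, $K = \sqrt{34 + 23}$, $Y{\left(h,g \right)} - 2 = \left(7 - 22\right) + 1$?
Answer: $72036 - 6003 \sqrt{57} \approx 26714.0$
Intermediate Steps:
$Y{\left(h,g \right)} = -12$ ($Y{\left(h,g \right)} = 2 + \left(\left(7 - 22\right) + 1\right) = 2 + \left(-15 + 1\right) = 2 - 14 = -12$)
$K = \sqrt{57} \approx 7.5498$
$\left(N{\left(40,K \right)} + Y{\left(37,-29 \right)}\right) \left(-4093 - 1910\right) = \left(\sqrt{57} - 12\right) \left(-4093 - 1910\right) = \left(-12 + \sqrt{57}\right) \left(-6003\right) = 72036 - 6003 \sqrt{57}$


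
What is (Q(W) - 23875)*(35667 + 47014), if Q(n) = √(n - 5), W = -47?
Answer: -1974008875 + 165362*I*√13 ≈ -1.974e+9 + 5.9622e+5*I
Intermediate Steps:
Q(n) = √(-5 + n)
(Q(W) - 23875)*(35667 + 47014) = (√(-5 - 47) - 23875)*(35667 + 47014) = (√(-52) - 23875)*82681 = (2*I*√13 - 23875)*82681 = (-23875 + 2*I*√13)*82681 = -1974008875 + 165362*I*√13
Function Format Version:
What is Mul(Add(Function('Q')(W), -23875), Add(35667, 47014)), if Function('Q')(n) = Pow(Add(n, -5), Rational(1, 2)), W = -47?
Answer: Add(-1974008875, Mul(165362, I, Pow(13, Rational(1, 2)))) ≈ Add(-1.9740e+9, Mul(5.9622e+5, I))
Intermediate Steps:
Function('Q')(n) = Pow(Add(-5, n), Rational(1, 2))
Mul(Add(Function('Q')(W), -23875), Add(35667, 47014)) = Mul(Add(Pow(Add(-5, -47), Rational(1, 2)), -23875), Add(35667, 47014)) = Mul(Add(Pow(-52, Rational(1, 2)), -23875), 82681) = Mul(Add(Mul(2, I, Pow(13, Rational(1, 2))), -23875), 82681) = Mul(Add(-23875, Mul(2, I, Pow(13, Rational(1, 2)))), 82681) = Add(-1974008875, Mul(165362, I, Pow(13, Rational(1, 2))))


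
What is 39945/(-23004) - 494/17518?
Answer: -6237899/3534948 ≈ -1.7646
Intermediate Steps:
39945/(-23004) - 494/17518 = 39945*(-1/23004) - 494*1/17518 = -13315/7668 - 13/461 = -6237899/3534948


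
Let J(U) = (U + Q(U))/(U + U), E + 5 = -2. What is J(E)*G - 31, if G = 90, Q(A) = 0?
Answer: 14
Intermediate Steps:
E = -7 (E = -5 - 2 = -7)
J(U) = ½ (J(U) = (U + 0)/(U + U) = U/((2*U)) = U*(1/(2*U)) = ½)
J(E)*G - 31 = (½)*90 - 31 = 45 - 31 = 14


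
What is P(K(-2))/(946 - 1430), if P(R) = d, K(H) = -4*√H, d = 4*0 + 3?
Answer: -3/484 ≈ -0.0061983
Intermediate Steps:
d = 3 (d = 0 + 3 = 3)
P(R) = 3
P(K(-2))/(946 - 1430) = 3/(946 - 1430) = 3/(-484) = 3*(-1/484) = -3/484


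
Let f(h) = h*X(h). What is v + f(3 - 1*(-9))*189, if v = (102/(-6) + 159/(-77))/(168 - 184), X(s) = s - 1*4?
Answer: 5588719/308 ≈ 18145.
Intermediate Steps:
X(s) = -4 + s (X(s) = s - 4 = -4 + s)
f(h) = h*(-4 + h)
v = 367/308 (v = (102*(-⅙) + 159*(-1/77))/(-16) = (-17 - 159/77)*(-1/16) = -1468/77*(-1/16) = 367/308 ≈ 1.1916)
v + f(3 - 1*(-9))*189 = 367/308 + ((3 - 1*(-9))*(-4 + (3 - 1*(-9))))*189 = 367/308 + ((3 + 9)*(-4 + (3 + 9)))*189 = 367/308 + (12*(-4 + 12))*189 = 367/308 + (12*8)*189 = 367/308 + 96*189 = 367/308 + 18144 = 5588719/308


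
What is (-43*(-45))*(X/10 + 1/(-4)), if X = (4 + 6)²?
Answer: 75465/4 ≈ 18866.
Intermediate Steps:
X = 100 (X = 10² = 100)
(-43*(-45))*(X/10 + 1/(-4)) = (-43*(-45))*(100/10 + 1/(-4)) = 1935*(100*(⅒) + 1*(-¼)) = 1935*(10 - ¼) = 1935*(39/4) = 75465/4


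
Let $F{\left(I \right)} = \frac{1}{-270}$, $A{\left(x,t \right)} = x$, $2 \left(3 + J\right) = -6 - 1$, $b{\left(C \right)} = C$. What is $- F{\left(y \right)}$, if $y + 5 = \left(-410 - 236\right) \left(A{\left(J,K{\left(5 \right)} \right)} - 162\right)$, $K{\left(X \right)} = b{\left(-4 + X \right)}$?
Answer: $\frac{1}{270} \approx 0.0037037$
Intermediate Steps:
$K{\left(X \right)} = -4 + X$
$J = - \frac{13}{2}$ ($J = -3 + \frac{-6 - 1}{2} = -3 + \frac{1}{2} \left(-7\right) = -3 - \frac{7}{2} = - \frac{13}{2} \approx -6.5$)
$y = 108846$ ($y = -5 + \left(-410 - 236\right) \left(- \frac{13}{2} - 162\right) = -5 - -108851 = -5 + 108851 = 108846$)
$F{\left(I \right)} = - \frac{1}{270}$
$- F{\left(y \right)} = \left(-1\right) \left(- \frac{1}{270}\right) = \frac{1}{270}$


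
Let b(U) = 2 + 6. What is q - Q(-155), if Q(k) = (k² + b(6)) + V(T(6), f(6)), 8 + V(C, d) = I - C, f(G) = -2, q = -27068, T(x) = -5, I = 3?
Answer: -51101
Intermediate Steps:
V(C, d) = -5 - C (V(C, d) = -8 + (3 - C) = -5 - C)
b(U) = 8
Q(k) = 8 + k² (Q(k) = (k² + 8) + (-5 - 1*(-5)) = (8 + k²) + (-5 + 5) = (8 + k²) + 0 = 8 + k²)
q - Q(-155) = -27068 - (8 + (-155)²) = -27068 - (8 + 24025) = -27068 - 1*24033 = -27068 - 24033 = -51101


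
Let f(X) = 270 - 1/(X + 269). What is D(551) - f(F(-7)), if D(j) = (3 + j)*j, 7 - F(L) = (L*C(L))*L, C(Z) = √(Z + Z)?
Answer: 16742096818/54895 + 49*I*√14/109790 ≈ 3.0498e+5 + 0.0016699*I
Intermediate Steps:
C(Z) = √2*√Z (C(Z) = √(2*Z) = √2*√Z)
F(L) = 7 - √2*L^(5/2) (F(L) = 7 - L*(√2*√L)*L = 7 - √2*L^(3/2)*L = 7 - √2*L^(5/2))
f(X) = 270 - 1/(269 + X)
D(j) = j*(3 + j)
D(551) - f(F(-7)) = 551*(3 + 551) - (72629 + 270*(7 - √2*(-7)^(5/2)))/(269 + (7 - √2*(-7)^(5/2))) = 551*554 - (72629 + 270*(7 - √2*49*I*√7))/(269 + (7 - √2*49*I*√7)) = 305254 - (72629 + 270*(7 - 49*I*√14))/(269 + (7 - 49*I*√14)) = 305254 - (72629 + (1890 - 13230*I*√14))/(276 - 49*I*√14) = 305254 - (74519 - 13230*I*√14)/(276 - 49*I*√14)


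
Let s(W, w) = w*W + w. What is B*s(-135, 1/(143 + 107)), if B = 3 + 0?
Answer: -201/125 ≈ -1.6080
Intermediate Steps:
s(W, w) = w + W*w (s(W, w) = W*w + w = w + W*w)
B = 3
B*s(-135, 1/(143 + 107)) = 3*((1 - 135)/(143 + 107)) = 3*(-134/250) = 3*((1/250)*(-134)) = 3*(-67/125) = -201/125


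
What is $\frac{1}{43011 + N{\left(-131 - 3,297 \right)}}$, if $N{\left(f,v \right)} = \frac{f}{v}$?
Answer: $\frac{297}{12774133} \approx 2.325 \cdot 10^{-5}$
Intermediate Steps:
$\frac{1}{43011 + N{\left(-131 - 3,297 \right)}} = \frac{1}{43011 + \frac{-131 - 3}{297}} = \frac{1}{43011 + \left(-131 - 3\right) \frac{1}{297}} = \frac{1}{43011 - \frac{134}{297}} = \frac{1}{\frac{12774133}{297}} = \frac{297}{12774133}$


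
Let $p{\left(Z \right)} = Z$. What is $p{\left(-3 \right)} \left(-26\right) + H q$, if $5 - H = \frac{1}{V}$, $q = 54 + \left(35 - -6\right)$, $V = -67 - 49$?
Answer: $\frac{64243}{116} \approx 553.82$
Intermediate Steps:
$V = -116$ ($V = -67 - 49 = -116$)
$q = 95$ ($q = 54 + \left(35 + 6\right) = 54 + 41 = 95$)
$H = \frac{581}{116}$ ($H = 5 - \frac{1}{-116} = 5 - - \frac{1}{116} = 5 + \frac{1}{116} = \frac{581}{116} \approx 5.0086$)
$p{\left(-3 \right)} \left(-26\right) + H q = \left(-3\right) \left(-26\right) + \frac{581}{116} \cdot 95 = 78 + \frac{55195}{116} = \frac{64243}{116}$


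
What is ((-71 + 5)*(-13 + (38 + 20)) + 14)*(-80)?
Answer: 236480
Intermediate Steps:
((-71 + 5)*(-13 + (38 + 20)) + 14)*(-80) = (-66*(-13 + 58) + 14)*(-80) = (-66*45 + 14)*(-80) = (-2970 + 14)*(-80) = -2956*(-80) = 236480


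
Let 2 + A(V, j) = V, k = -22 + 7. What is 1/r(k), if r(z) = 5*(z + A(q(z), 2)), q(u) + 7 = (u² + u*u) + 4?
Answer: 1/2150 ≈ 0.00046512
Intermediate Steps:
q(u) = -3 + 2*u² (q(u) = -7 + ((u² + u*u) + 4) = -7 + ((u² + u²) + 4) = -7 + (2*u² + 4) = -7 + (4 + 2*u²) = -3 + 2*u²)
k = -15
A(V, j) = -2 + V
r(z) = -25 + 5*z + 10*z² (r(z) = 5*(z + (-2 + (-3 + 2*z²))) = 5*(z + (-5 + 2*z²)) = 5*(-5 + z + 2*z²) = -25 + 5*z + 10*z²)
1/r(k) = 1/(-25 + 5*(-15) + 10*(-15)²) = 1/(-25 - 75 + 10*225) = 1/(-25 - 75 + 2250) = 1/2150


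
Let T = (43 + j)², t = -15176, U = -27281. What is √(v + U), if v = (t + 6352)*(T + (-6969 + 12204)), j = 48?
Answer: I*√119292465 ≈ 10922.0*I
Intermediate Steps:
T = 8281 (T = (43 + 48)² = 91² = 8281)
v = -119265184 (v = (-15176 + 6352)*(8281 + (-6969 + 12204)) = -8824*(8281 + 5235) = -8824*13516 = -119265184)
√(v + U) = √(-119265184 - 27281) = √(-119292465) = I*√119292465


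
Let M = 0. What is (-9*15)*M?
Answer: 0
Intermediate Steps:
(-9*15)*M = -9*15*0 = -135*0 = 0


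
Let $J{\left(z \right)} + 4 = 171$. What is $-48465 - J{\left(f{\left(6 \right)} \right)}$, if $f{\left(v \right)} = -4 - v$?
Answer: $-48632$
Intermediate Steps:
$J{\left(z \right)} = 167$ ($J{\left(z \right)} = -4 + 171 = 167$)
$-48465 - J{\left(f{\left(6 \right)} \right)} = -48465 - 167 = -48632$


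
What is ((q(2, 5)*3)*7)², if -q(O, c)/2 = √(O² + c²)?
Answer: 51156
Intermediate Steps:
q(O, c) = -2*√(O² + c²)
((q(2, 5)*3)*7)² = ((-2*√(2² + 5²)*3)*7)² = ((-2*√(4 + 25)*3)*7)² = ((-2*√29*3)*7)² = (-6*√29*7)² = (-42*√29)² = 51156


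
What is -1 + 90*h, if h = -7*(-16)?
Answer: 10079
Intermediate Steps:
h = 112
-1 + 90*h = -1 + 90*112 = -1 + 10080 = 10079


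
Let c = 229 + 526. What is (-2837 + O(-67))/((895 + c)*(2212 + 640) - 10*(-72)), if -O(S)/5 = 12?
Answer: -2897/4706520 ≈ -0.00061553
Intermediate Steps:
O(S) = -60 (O(S) = -5*12 = -60)
c = 755
(-2837 + O(-67))/((895 + c)*(2212 + 640) - 10*(-72)) = (-2837 - 60)/((895 + 755)*(2212 + 640) - 10*(-72)) = -2897/(1650*2852 + 720) = -2897/(4705800 + 720) = -2897/4706520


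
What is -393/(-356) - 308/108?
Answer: -16801/9612 ≈ -1.7479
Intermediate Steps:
-393/(-356) - 308/108 = -393*(-1/356) - 308*1/108 = 393/356 - 77/27 = -16801/9612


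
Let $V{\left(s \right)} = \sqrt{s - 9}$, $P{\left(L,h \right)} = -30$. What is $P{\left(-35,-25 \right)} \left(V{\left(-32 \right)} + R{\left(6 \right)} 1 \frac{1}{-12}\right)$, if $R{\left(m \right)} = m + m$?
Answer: $30 - 30 i \sqrt{41} \approx 30.0 - 192.09 i$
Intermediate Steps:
$R{\left(m \right)} = 2 m$
$V{\left(s \right)} = \sqrt{-9 + s}$
$P{\left(-35,-25 \right)} \left(V{\left(-32 \right)} + R{\left(6 \right)} 1 \frac{1}{-12}\right) = - 30 \left(\sqrt{-9 - 32} + 2 \cdot 6 \cdot 1 \frac{1}{-12}\right) = - 30 \left(\sqrt{-41} + 12 \cdot 1 \left(- \frac{1}{12}\right)\right) = - 30 \left(i \sqrt{41} + 12 \left(- \frac{1}{12}\right)\right) = - 30 \left(i \sqrt{41} - 1\right) = - 30 \left(-1 + i \sqrt{41}\right) = 30 - 30 i \sqrt{41}$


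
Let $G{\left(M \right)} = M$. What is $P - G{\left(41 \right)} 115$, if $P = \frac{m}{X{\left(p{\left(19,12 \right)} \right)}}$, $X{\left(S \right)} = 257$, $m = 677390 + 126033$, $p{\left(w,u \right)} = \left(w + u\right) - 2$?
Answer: $- \frac{408332}{257} \approx -1588.8$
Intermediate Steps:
$p{\left(w,u \right)} = -2 + u + w$ ($p{\left(w,u \right)} = \left(u + w\right) - 2 = -2 + u + w$)
$m = 803423$
$P = \frac{803423}{257} \approx 3126.2$
$P - G{\left(41 \right)} 115 = \frac{803423}{257} - 41 \cdot 115 = \frac{803423}{257} - 4715 = - \frac{408332}{257}$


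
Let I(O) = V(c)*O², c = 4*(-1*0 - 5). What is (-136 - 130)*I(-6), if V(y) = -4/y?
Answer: -9576/5 ≈ -1915.2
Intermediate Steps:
c = -20 (c = 4*(0 - 5) = 4*(-5) = -20)
I(O) = O²/5 (I(O) = (-4/(-20))*O² = (-4*(-1/20))*O² = O²/5)
(-136 - 130)*I(-6) = (-136 - 130)*((⅕)*(-6)²) = -266*36/5 = -9576/5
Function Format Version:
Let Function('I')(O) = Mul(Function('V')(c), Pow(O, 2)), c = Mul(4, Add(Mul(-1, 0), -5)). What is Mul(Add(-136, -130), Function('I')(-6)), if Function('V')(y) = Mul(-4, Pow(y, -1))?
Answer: Rational(-9576, 5) ≈ -1915.2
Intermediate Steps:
c = -20 (c = Mul(4, Add(0, -5)) = Mul(4, -5) = -20)
Function('I')(O) = Mul(Rational(1, 5), Pow(O, 2)) (Function('I')(O) = Mul(Mul(-4, Pow(-20, -1)), Pow(O, 2)) = Mul(Mul(-4, Rational(-1, 20)), Pow(O, 2)) = Mul(Rational(1, 5), Pow(O, 2)))
Mul(Add(-136, -130), Function('I')(-6)) = Mul(Add(-136, -130), Mul(Rational(1, 5), Pow(-6, 2))) = Mul(-266, Mul(Rational(1, 5), 36)) = Mul(-266, Rational(36, 5)) = Rational(-9576, 5)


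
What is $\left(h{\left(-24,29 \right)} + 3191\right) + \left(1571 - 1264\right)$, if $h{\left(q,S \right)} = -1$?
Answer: $3497$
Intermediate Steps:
$\left(h{\left(-24,29 \right)} + 3191\right) + \left(1571 - 1264\right) = \left(-1 + 3191\right) + \left(1571 - 1264\right) = 3190 + 307 = 3497$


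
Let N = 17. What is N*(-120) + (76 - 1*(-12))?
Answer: -1952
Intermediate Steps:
N*(-120) + (76 - 1*(-12)) = 17*(-120) + (76 - 1*(-12)) = -2040 + (76 + 12) = -2040 + 88 = -1952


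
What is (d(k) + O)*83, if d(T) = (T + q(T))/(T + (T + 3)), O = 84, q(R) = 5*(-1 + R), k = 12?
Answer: 193805/27 ≈ 7178.0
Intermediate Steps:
q(R) = -5 + 5*R
d(T) = (-5 + 6*T)/(3 + 2*T) (d(T) = (T + (-5 + 5*T))/(T + (T + 3)) = (-5 + 6*T)/(T + (3 + T)) = (-5 + 6*T)/(3 + 2*T))
(d(k) + O)*83 = ((-5 + 6*12)/(3 + 2*12) + 84)*83 = ((-5 + 72)/(3 + 24) + 84)*83 = (67/27 + 84)*83 = (2335/27)*83 = 193805/27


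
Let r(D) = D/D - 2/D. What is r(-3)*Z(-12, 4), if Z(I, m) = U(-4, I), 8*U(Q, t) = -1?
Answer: -5/24 ≈ -0.20833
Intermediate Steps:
U(Q, t) = -1/8 (U(Q, t) = (1/8)*(-1) = -1/8)
r(D) = 1 - 2/D
Z(I, m) = -1/8
r(-3)*Z(-12, 4) = ((-2 - 3)/(-3))*(-1/8) = -1/3*(-5)*(-1/8) = (5/3)*(-1/8) = -5/24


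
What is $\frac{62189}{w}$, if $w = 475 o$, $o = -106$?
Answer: $- \frac{62189}{50350} \approx -1.2351$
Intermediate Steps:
$w = -50350$ ($w = 475 \left(-106\right) = -50350$)
$\frac{62189}{w} = \frac{62189}{-50350} = 62189 \left(- \frac{1}{50350}\right) = - \frac{62189}{50350}$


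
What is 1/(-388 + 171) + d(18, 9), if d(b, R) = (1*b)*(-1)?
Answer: -3907/217 ≈ -18.005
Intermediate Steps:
d(b, R) = -b (d(b, R) = b*(-1) = -b)
1/(-388 + 171) + d(18, 9) = 1/(-388 + 171) - 1*18 = 1/(-217) - 18 = -1/217 - 18 = -3907/217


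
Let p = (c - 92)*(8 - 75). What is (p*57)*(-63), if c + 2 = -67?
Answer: -38736117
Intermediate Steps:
c = -69 (c = -2 - 67 = -69)
p = 10787 (p = (-69 - 92)*(8 - 75) = -161*(-67) = 10787)
(p*57)*(-63) = (10787*57)*(-63) = 614859*(-63) = -38736117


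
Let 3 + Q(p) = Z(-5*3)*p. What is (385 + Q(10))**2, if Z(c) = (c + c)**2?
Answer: 88021924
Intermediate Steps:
Z(c) = 4*c**2 (Z(c) = (2*c)**2 = 4*c**2)
Q(p) = -3 + 900*p (Q(p) = -3 + (4*(-5*3)**2)*p = -3 + (4*(-15)**2)*p = -3 + (4*225)*p = -3 + 900*p)
(385 + Q(10))**2 = (385 + (-3 + 900*10))**2 = (385 + (-3 + 9000))**2 = (385 + 8997)**2 = 9382**2 = 88021924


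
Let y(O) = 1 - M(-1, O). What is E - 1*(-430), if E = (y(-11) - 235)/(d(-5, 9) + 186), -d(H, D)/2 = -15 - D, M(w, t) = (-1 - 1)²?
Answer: 50191/117 ≈ 428.98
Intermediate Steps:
M(w, t) = 4 (M(w, t) = (-2)² = 4)
d(H, D) = 30 + 2*D (d(H, D) = -2*(-15 - D) = 30 + 2*D)
y(O) = -3 (y(O) = 1 - 1*4 = 1 - 4 = -3)
E = -119/117 (E = (-3 - 235)/((30 + 2*9) + 186) = -238/((30 + 18) + 186) = -238/(48 + 186) = -238/234 = -238*1/234 = -119/117 ≈ -1.0171)
E - 1*(-430) = -119/117 - 1*(-430) = -119/117 + 430 = 50191/117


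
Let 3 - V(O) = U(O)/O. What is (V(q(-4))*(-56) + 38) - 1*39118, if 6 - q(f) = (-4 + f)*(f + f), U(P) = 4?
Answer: -1138304/29 ≈ -39252.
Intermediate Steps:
q(f) = 6 - 2*f*(-4 + f) (q(f) = 6 - (-4 + f)*(f + f) = 6 - (-4 + f)*2*f = 6 - 2*f*(-4 + f))
V(O) = 3 - 4/O
(V(q(-4))*(-56) + 38) - 1*39118 = ((3 - 4/(6 - 2*(-4)² + 8*(-4)))*(-56) + 38) - 1*39118 = ((3 - 4/(6 - 2*16 - 32))*(-56) + 38) - 39118 = ((3 - 4/(6 - 32 - 32))*(-56) + 38) - 39118 = ((3 - 4/(-58))*(-56) + 38) - 39118 = ((3 - 4*(-1/58))*(-56) + 38) - 39118 = ((3 + 2/29)*(-56) + 38) - 39118 = ((89/29)*(-56) + 38) - 39118 = (-4984/29 + 38) - 39118 = -3882/29 - 39118 = -1138304/29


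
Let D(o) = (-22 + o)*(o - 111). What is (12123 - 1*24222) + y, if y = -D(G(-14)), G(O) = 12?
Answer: -13089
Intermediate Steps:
D(o) = (-111 + o)*(-22 + o) (D(o) = (-22 + o)*(-111 + o) = (-111 + o)*(-22 + o))
y = -990 (y = -(2442 + 12**2 - 133*12) = -(2442 + 144 - 1596) = -1*990 = -990)
(12123 - 1*24222) + y = (12123 - 1*24222) - 990 = (12123 - 24222) - 990 = -12099 - 990 = -13089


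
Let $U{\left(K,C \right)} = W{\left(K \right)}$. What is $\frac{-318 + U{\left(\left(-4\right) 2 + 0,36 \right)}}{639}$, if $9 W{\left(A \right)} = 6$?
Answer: $- \frac{952}{1917} \approx -0.49661$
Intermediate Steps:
$W{\left(A \right)} = \frac{2}{3}$ ($W{\left(A \right)} = \frac{1}{9} \cdot 6 = \frac{2}{3}$)
$U{\left(K,C \right)} = \frac{2}{3}$
$\frac{-318 + U{\left(\left(-4\right) 2 + 0,36 \right)}}{639} = \frac{-318 + \frac{2}{3}}{639} = \frac{1}{639} \left(- \frac{952}{3}\right) = - \frac{952}{1917}$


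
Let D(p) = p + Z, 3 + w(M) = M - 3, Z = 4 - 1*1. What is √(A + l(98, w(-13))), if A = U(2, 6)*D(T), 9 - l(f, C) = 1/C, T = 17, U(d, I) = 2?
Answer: 2*√4427/19 ≈ 7.0038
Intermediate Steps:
Z = 3 (Z = 4 - 1 = 3)
w(M) = -6 + M (w(M) = -3 + (M - 3) = -3 + (-3 + M) = -6 + M)
l(f, C) = 9 - 1/C
D(p) = 3 + p (D(p) = p + 3 = 3 + p)
A = 40 (A = 2*(3 + 17) = 2*20 = 40)
√(A + l(98, w(-13))) = √(40 + (9 - 1/(-6 - 13))) = √(40 + (9 - 1/(-19))) = √(40 + (9 - 1*(-1/19))) = √(40 + (9 + 1/19)) = √(40 + 172/19) = √(932/19) = 2*√4427/19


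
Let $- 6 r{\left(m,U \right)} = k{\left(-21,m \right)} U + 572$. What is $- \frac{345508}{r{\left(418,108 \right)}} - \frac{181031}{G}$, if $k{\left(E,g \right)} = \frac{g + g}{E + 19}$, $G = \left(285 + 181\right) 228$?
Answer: $- \frac{57081529409}{1183921464} \approx -48.214$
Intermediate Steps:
$G = 106248$ ($G = 466 \cdot 228 = 106248$)
$k{\left(E,g \right)} = \frac{2 g}{19 + E}$
$r{\left(m,U \right)} = - \frac{286}{3} + \frac{U m}{6}$ ($r{\left(m,U \right)} = - \frac{\frac{2 m}{19 - 21} U + 572}{6} = - \frac{\frac{2 m}{-2} U + 572}{6} = - \frac{2 m \left(- \frac{1}{2}\right) U + 572}{6} = - \frac{- m U + 572}{6} = - \frac{- U m + 572}{6} = - \frac{572 - U m}{6} = - \frac{286}{3} + \frac{U m}{6}$)
$- \frac{345508}{r{\left(418,108 \right)}} - \frac{181031}{G} = - \frac{345508}{- \frac{286}{3} + \frac{1}{6} \cdot 108 \cdot 418} - \frac{181031}{106248} = - \frac{345508}{- \frac{286}{3} + 7524} - \frac{181031}{106248} = - \frac{345508}{\frac{22286}{3}} - \frac{181031}{106248} = \left(-345508\right) \frac{3}{22286} - \frac{181031}{106248} = - \frac{518262}{11143} - \frac{181031}{106248} = - \frac{57081529409}{1183921464}$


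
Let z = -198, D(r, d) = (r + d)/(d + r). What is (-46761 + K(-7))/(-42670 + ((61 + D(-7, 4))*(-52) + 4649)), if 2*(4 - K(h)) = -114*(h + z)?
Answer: 58442/41245 ≈ 1.4169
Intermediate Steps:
D(r, d) = 1 (D(r, d) = (d + r)/(d + r) = 1)
K(h) = -11282 + 57*h (K(h) = 4 - (-57)*(h - 198) = 4 - (-57)*(-198 + h) = 4 - (22572 - 114*h)/2 = 4 + (-11286 + 57*h) = -11282 + 57*h)
(-46761 + K(-7))/(-42670 + ((61 + D(-7, 4))*(-52) + 4649)) = (-46761 + (-11282 + 57*(-7)))/(-42670 + ((61 + 1)*(-52) + 4649)) = (-46761 + (-11282 - 399))/(-42670 + (62*(-52) + 4649)) = (-46761 - 11681)/(-42670 + (-3224 + 4649)) = -58442/(-42670 + 1425) = -58442/(-41245) = -58442*(-1/41245) = 58442/41245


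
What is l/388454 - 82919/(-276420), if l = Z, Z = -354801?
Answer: -32931937597/53688227340 ≈ -0.61339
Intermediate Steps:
l = -354801
l/388454 - 82919/(-276420) = -354801/388454 - 82919/(-276420) = -354801*1/388454 - 82919*(-1/276420) = -354801/388454 + 82919/276420 = -32931937597/53688227340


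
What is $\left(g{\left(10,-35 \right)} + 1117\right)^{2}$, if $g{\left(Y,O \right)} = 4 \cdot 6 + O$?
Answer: $1223236$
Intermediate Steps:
$g{\left(Y,O \right)} = 24 + O$
$\left(g{\left(10,-35 \right)} + 1117\right)^{2} = \left(\left(24 - 35\right) + 1117\right)^{2} = \left(-11 + 1117\right)^{2} = 1106^{2} = 1223236$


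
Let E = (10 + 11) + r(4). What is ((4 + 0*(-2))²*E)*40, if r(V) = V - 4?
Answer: 13440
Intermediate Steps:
r(V) = -4 + V
E = 21 (E = (10 + 11) + (-4 + 4) = 21 + 0 = 21)
((4 + 0*(-2))²*E)*40 = ((4 + 0*(-2))²*21)*40 = ((4 + 0)²*21)*40 = (4²*21)*40 = (16*21)*40 = 336*40 = 13440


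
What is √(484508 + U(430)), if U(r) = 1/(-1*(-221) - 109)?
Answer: 9*√4689559/28 ≈ 696.07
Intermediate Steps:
U(r) = 1/112 (U(r) = 1/(221 - 109) = 1/112)
√(484508 + U(430)) = √(484508 + 1/112) = √(54264897/112) = 9*√4689559/28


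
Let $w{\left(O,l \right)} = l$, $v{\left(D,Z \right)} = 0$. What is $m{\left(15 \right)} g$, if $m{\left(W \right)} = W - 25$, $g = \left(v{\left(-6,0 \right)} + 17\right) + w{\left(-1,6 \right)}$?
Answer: $-230$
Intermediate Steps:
$g = 23$ ($g = \left(0 + 17\right) + 6 = 17 + 6 = 23$)
$m{\left(W \right)} = -25 + W$
$m{\left(15 \right)} g = \left(-25 + 15\right) 23 = \left(-10\right) 23 = -230$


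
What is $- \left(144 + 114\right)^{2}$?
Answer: $-66564$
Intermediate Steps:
$- \left(144 + 114\right)^{2} = - 258^{2} = \left(-1\right) 66564 = -66564$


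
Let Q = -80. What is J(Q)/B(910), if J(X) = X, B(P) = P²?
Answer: -4/41405 ≈ -9.6607e-5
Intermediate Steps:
J(Q)/B(910) = -80/(910²) = -80/828100 = -80*1/828100 = -4/41405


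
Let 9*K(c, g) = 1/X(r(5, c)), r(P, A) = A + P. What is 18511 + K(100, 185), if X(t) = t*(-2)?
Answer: 34985789/1890 ≈ 18511.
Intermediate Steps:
X(t) = -2*t
K(c, g) = 1/(9*(-10 - 2*c)) (K(c, g) = 1/(9*((-2*(c + 5)))) = 1/(9*((-2*(5 + c)))) = 1/(9*(-10 - 2*c)))
18511 + K(100, 185) = 18511 + 1/(18*(-5 - 1*100)) = 18511 + 1/(18*(-5 - 100)) = 18511 + (1/18)/(-105) = 18511 + (1/18)*(-1/105) = 18511 - 1/1890 = 34985789/1890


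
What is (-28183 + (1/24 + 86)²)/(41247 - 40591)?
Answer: -11969183/377856 ≈ -31.677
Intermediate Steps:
(-28183 + (1/24 + 86)²)/(41247 - 40591) = (-28183 + (1/24 + 86)²)/656 = (-28183 + (2065/24)²)*(1/656) = (-28183 + 4264225/576)*(1/656) = -11969183/576*1/656 = -11969183/377856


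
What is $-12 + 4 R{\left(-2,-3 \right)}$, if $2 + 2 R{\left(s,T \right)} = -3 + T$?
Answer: $-28$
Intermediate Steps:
$R{\left(s,T \right)} = - \frac{5}{2} + \frac{T}{2}$ ($R{\left(s,T \right)} = -1 + \frac{-3 + T}{2} = -1 + \left(- \frac{3}{2} + \frac{T}{2}\right) = - \frac{5}{2} + \frac{T}{2}$)
$-12 + 4 R{\left(-2,-3 \right)} = -12 + 4 \left(- \frac{5}{2} + \frac{1}{2} \left(-3\right)\right) = -12 + 4 \left(- \frac{5}{2} - \frac{3}{2}\right) = -12 + 4 \left(-4\right) = -12 - 16 = -28$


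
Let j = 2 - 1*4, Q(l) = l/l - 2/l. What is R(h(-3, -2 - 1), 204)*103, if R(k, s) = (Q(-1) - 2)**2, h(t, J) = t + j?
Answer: 103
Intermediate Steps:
Q(l) = 1 - 2/l
j = -2 (j = 2 - 4 = -2)
h(t, J) = -2 + t (h(t, J) = t - 2 = -2 + t)
R(k, s) = 1 (R(k, s) = ((-2 - 1)/(-1) - 2)**2 = (-1*(-3) - 2)**2 = (3 - 2)**2 = 1**2 = 1)
R(h(-3, -2 - 1), 204)*103 = 1*103 = 103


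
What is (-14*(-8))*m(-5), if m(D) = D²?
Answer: 2800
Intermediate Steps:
(-14*(-8))*m(-5) = -14*(-8)*(-5)² = 112*25 = 2800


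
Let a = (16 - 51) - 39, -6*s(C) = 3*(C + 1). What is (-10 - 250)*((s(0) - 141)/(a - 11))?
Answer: -7358/17 ≈ -432.82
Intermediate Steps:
s(C) = -½ - C/2 (s(C) = -(C + 1)/2 = -(1 + C)/2 = -(3 + 3*C)/6 = -½ - C/2)
a = -74 (a = -35 - 39 = -74)
(-10 - 250)*((s(0) - 141)/(a - 11)) = (-10 - 250)*(((-½ - ½*0) - 141)/(-74 - 11)) = -260*((-½ + 0) - 141)/(-85) = -260*(-½ - 141)*(-1)/85 = -(-36790)*(-1)/85 = -260*283/170 = -7358/17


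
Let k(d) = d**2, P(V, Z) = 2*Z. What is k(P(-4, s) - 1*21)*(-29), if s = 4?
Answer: -4901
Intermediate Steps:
k(P(-4, s) - 1*21)*(-29) = (2*4 - 1*21)**2*(-29) = (8 - 21)**2*(-29) = (-13)**2*(-29) = 169*(-29) = -4901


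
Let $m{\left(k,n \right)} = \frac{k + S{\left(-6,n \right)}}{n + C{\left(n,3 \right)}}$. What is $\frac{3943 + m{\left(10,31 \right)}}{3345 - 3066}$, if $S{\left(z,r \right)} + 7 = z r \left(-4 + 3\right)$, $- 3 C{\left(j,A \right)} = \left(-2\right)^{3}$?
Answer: $\frac{398810}{28179} \approx 14.153$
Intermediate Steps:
$C{\left(j,A \right)} = \frac{8}{3}$ ($C{\left(j,A \right)} = - \frac{\left(-2\right)^{3}}{3} = \left(- \frac{1}{3}\right) \left(-8\right) = \frac{8}{3}$)
$S{\left(z,r \right)} = -7 - r z$ ($S{\left(z,r \right)} = -7 + z r \left(-4 + 3\right) = -7 + z r \left(-1\right) = -7 + z \left(- r\right) = -7 - r z$)
$m{\left(k,n \right)} = \frac{-7 + k + 6 n}{\frac{8}{3} + n}$ ($m{\left(k,n \right)} = \frac{k - \left(7 + n \left(-6\right)\right)}{n + \frac{8}{3}} = \frac{k + \left(-7 + 6 n\right)}{\frac{8}{3} + n} = \frac{-7 + k + 6 n}{\frac{8}{3} + n}$)
$\frac{3943 + m{\left(10,31 \right)}}{3345 - 3066} = \frac{3943 + \frac{3 \left(-7 + 10 + 6 \cdot 31\right)}{8 + 3 \cdot 31}}{3345 - 3066} = \frac{3943 + \frac{3 \left(-7 + 10 + 186\right)}{8 + 93}}{279} = \left(3943 + 3 \cdot \frac{1}{101} \cdot 189\right) \frac{1}{279} = \left(3943 + \frac{567}{101}\right) \frac{1}{279} = \frac{398810}{101} \cdot \frac{1}{279} = \frac{398810}{28179}$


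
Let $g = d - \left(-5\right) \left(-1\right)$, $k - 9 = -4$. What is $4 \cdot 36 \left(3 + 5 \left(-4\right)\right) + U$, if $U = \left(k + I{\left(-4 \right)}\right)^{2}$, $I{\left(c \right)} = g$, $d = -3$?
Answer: $-2439$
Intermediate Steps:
$k = 5$ ($k = 9 - 4 = 5$)
$g = -8$ ($g = -3 - \left(-5\right) \left(-1\right) = -3 - 5 = -8$)
$I{\left(c \right)} = -8$
$U = 9$ ($U = \left(5 - 8\right)^{2} = \left(-3\right)^{2} = 9$)
$4 \cdot 36 \left(3 + 5 \left(-4\right)\right) + U = 4 \cdot 36 \left(3 + 5 \left(-4\right)\right) + 9 = 144 \left(3 - 20\right) + 9 = 144 \left(-17\right) + 9 = -2448 + 9 = -2439$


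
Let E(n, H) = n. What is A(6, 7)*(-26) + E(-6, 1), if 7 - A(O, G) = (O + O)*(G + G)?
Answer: 4180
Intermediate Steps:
A(O, G) = 7 - 4*G*O (A(O, G) = 7 - (O + O)*(G + G) = 7 - 2*O*2*G = 7 - 4*G*O)
A(6, 7)*(-26) + E(-6, 1) = (7 - 4*7*6)*(-26) - 6 = (7 - 168)*(-26) - 6 = -161*(-26) - 6 = 4186 - 6 = 4180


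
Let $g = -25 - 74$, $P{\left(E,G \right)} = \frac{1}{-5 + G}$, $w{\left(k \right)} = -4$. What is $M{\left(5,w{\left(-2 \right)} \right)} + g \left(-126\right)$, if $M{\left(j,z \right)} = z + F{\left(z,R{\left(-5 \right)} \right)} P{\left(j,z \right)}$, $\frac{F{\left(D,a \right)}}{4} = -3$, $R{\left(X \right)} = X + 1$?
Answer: $\frac{37414}{3} \approx 12471.0$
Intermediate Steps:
$R{\left(X \right)} = 1 + X$
$F{\left(D,a \right)} = -12$ ($F{\left(D,a \right)} = 4 \left(-3\right) = -12$)
$M{\left(j,z \right)} = z - \frac{12}{-5 + z}$
$g = -99$
$M{\left(5,w{\left(-2 \right)} \right)} + g \left(-126\right) = \frac{-12 - 4 \left(-5 - 4\right)}{-5 - 4} - -12474 = \frac{-12 - -36}{-9} + 12474 = - \frac{-12 + 36}{9} + 12474 = \left(- \frac{1}{9}\right) 24 + 12474 = - \frac{8}{3} + 12474 = \frac{37414}{3}$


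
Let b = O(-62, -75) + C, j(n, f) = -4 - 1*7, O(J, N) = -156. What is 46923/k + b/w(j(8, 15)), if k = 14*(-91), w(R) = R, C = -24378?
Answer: 30740163/14014 ≈ 2193.5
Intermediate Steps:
j(n, f) = -11 (j(n, f) = -4 - 7 = -11)
b = -24534 (b = -156 - 24378 = -24534)
k = -1274
46923/k + b/w(j(8, 15)) = 46923/(-1274) - 24534/(-11) = 46923*(-1/1274) - 24534*(-1/11) = -46923/1274 + 24534/11 = 30740163/14014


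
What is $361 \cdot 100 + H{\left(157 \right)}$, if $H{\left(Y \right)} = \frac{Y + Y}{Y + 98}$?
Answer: $\frac{9205814}{255} \approx 36101.0$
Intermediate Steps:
$H{\left(Y \right)} = \frac{2 Y}{98 + Y}$
$361 \cdot 100 + H{\left(157 \right)} = 361 \cdot 100 + 2 \cdot 157 \frac{1}{98 + 157} = 36100 + 2 \cdot 157 \cdot \frac{1}{255} = 36100 + \frac{314}{255} = \frac{9205814}{255}$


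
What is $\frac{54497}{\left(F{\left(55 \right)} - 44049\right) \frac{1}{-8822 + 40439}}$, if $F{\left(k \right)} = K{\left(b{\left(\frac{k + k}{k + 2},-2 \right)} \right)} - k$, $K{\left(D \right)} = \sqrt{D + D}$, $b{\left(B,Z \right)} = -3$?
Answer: $- \frac{37996293923748}{972581411} - \frac{1723031649 i \sqrt{6}}{1945162822} \approx -39068.0 - 2.1698 i$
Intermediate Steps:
$K{\left(D \right)} = \sqrt{2} \sqrt{D}$ ($K{\left(D \right)} = \sqrt{2 D} = \sqrt{2} \sqrt{D}$)
$F{\left(k \right)} = - k + i \sqrt{6}$ ($F{\left(k \right)} = \sqrt{2} \sqrt{-3} - k = \sqrt{2} i \sqrt{3} - k = i \sqrt{6} - k = - k + i \sqrt{6}$)
$\frac{54497}{\left(F{\left(55 \right)} - 44049\right) \frac{1}{-8822 + 40439}} = \frac{54497}{\left(\left(\left(-1\right) 55 + i \sqrt{6}\right) - 44049\right) \frac{1}{-8822 + 40439}} = \frac{54497}{\left(\left(-55 + i \sqrt{6}\right) - 44049\right) \frac{1}{31617}} = \frac{54497}{\left(-44104 + i \sqrt{6}\right) \frac{1}{31617}} = \frac{54497}{- \frac{44104}{31617} + \frac{i \sqrt{6}}{31617}}$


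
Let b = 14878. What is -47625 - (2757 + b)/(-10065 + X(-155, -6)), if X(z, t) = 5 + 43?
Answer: -477041990/10017 ≈ -47623.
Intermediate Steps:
X(z, t) = 48
-47625 - (2757 + b)/(-10065 + X(-155, -6)) = -47625 - (2757 + 14878)/(-10065 + 48) = -47625 - 17635/(-10017) = -47625 - 17635*(-1)/10017 = -47625 - 1*(-17635/10017) = -47625 + 17635/10017 = -477041990/10017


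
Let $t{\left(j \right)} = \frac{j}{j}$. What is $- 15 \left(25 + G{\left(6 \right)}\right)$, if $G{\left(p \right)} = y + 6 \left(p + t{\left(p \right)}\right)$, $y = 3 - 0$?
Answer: $-1050$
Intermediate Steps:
$t{\left(j \right)} = 1$
$y = 3$ ($y = 3 + 0 = 3$)
$G{\left(p \right)} = 9 + 6 p$ ($G{\left(p \right)} = 3 + 6 \left(p + 1\right) = 3 + 6 \left(1 + p\right) = 3 + \left(6 + 6 p\right) = 9 + 6 p$)
$- 15 \left(25 + G{\left(6 \right)}\right) = - 15 \left(25 + \left(9 + 6 \cdot 6\right)\right) = - 15 \left(25 + \left(9 + 36\right)\right) = - 15 \left(25 + 45\right) = \left(-15\right) 70 = -1050$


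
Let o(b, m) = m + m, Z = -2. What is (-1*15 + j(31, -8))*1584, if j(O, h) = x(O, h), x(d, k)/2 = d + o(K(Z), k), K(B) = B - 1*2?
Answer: 23760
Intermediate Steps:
K(B) = -2 + B (K(B) = B - 2 = -2 + B)
o(b, m) = 2*m
x(d, k) = 2*d + 4*k (x(d, k) = 2*(d + 2*k) = 2*d + 4*k)
j(O, h) = 2*O + 4*h
(-1*15 + j(31, -8))*1584 = (-1*15 + (2*31 + 4*(-8)))*1584 = (-15 + (62 - 32))*1584 = (-15 + 30)*1584 = 15*1584 = 23760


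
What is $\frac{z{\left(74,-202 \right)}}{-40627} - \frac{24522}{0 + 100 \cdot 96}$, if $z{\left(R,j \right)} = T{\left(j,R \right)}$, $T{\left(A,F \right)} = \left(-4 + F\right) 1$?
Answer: $- \frac{166154549}{65003200} \approx -2.5561$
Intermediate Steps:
$T{\left(A,F \right)} = -4 + F$
$z{\left(R,j \right)} = -4 + R$
$\frac{z{\left(74,-202 \right)}}{-40627} - \frac{24522}{0 + 100 \cdot 96} = \frac{-4 + 74}{-40627} - \frac{24522}{0 + 100 \cdot 96} = 70 \left(- \frac{1}{40627}\right) - \frac{24522}{0 + 9600} = - \frac{70}{40627} - \frac{24522}{9600} = - \frac{70}{40627} - \frac{4087}{1600} = - \frac{166154549}{65003200}$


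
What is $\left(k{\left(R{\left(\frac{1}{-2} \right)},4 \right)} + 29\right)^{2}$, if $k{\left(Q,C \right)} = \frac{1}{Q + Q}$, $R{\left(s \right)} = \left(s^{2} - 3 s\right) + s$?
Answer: $\frac{21609}{25} \approx 864.36$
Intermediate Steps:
$R{\left(s \right)} = s^{2} - 2 s$
$k{\left(Q,C \right)} = \frac{1}{2 Q}$
$\left(k{\left(R{\left(\frac{1}{-2} \right)},4 \right)} + 29\right)^{2} = \left(\frac{1}{2 \frac{-2 + \frac{1}{-2}}{-2}} + 29\right)^{2} = \left(\frac{1}{2 \left(- \frac{-2 - \frac{1}{2}}{2}\right)} + 29\right)^{2} = \left(\frac{1}{2 \left(\left(- \frac{1}{2}\right) \left(- \frac{5}{2}\right)\right)} + 29\right)^{2} = \left(\frac{1}{2 \cdot \frac{5}{4}} + 29\right)^{2} = \left(\frac{1}{2} \cdot \frac{4}{5} + 29\right)^{2} = \left(\frac{2}{5} + 29\right)^{2} = \left(\frac{147}{5}\right)^{2} = \frac{21609}{25}$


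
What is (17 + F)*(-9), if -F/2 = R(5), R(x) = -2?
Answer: -189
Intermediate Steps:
F = 4 (F = -2*(-2) = 4)
(17 + F)*(-9) = (17 + 4)*(-9) = 21*(-9) = -189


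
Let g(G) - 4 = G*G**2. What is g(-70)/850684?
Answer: -85749/212671 ≈ -0.40320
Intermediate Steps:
g(G) = 4 + G**3 (g(G) = 4 + G*G**2 = 4 + G**3)
g(-70)/850684 = (4 + (-70)**3)/850684 = (4 - 343000)*(1/850684) = -342996*1/850684 = -85749/212671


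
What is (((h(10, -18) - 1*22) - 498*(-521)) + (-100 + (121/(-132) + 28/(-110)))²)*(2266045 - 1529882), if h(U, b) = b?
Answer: 86470526307779627/435600 ≈ 1.9851e+11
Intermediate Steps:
(((h(10, -18) - 1*22) - 498*(-521)) + (-100 + (121/(-132) + 28/(-110)))²)*(2266045 - 1529882) = (((-18 - 1*22) - 498*(-521)) + (-100 + (121/(-132) + 28/(-110)))²)*(2266045 - 1529882) = (((-18 - 22) + 259458) + (-100 + (121*(-1/132) + 28*(-1/110)))²)*736163 = ((-40 + 259458) + (-100 + (-11/12 - 14/55))²)*736163 = (259418 + (-100 - 773/660)²)*736163 = (259418 + (-66773/660)²)*736163 = (259418 + 4458633529/435600)*736163 = (117461114329/435600)*736163 = 86470526307779627/435600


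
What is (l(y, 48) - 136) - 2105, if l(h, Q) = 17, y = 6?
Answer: -2224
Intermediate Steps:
(l(y, 48) - 136) - 2105 = (17 - 136) - 2105 = -119 - 2105 = -2224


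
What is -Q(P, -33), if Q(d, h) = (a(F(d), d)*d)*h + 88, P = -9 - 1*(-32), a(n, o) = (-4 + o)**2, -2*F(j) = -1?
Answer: 273911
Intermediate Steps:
F(j) = 1/2 (F(j) = -1/2*(-1) = 1/2)
P = 23 (P = -9 + 32 = 23)
Q(d, h) = 88 + d*h*(-4 + d)**2 (Q(d, h) = ((-4 + d)**2*d)*h + 88 = (d*(-4 + d)**2)*h + 88 = d*h*(-4 + d)**2 + 88 = 88 + d*h*(-4 + d)**2)
-Q(P, -33) = -(88 + 23*(-33)*(-4 + 23)**2) = -(88 + 23*(-33)*19**2) = -(88 + 23*(-33)*361) = -(88 - 273999) = -1*(-273911) = 273911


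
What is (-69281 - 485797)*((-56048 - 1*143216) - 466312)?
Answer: 369446594928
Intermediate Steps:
(-69281 - 485797)*((-56048 - 1*143216) - 466312) = -555078*((-56048 - 143216) - 466312) = -555078*(-199264 - 466312) = -555078*(-665576) = 369446594928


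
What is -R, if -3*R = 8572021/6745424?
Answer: 8572021/20236272 ≈ 0.42360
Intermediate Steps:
R = -8572021/20236272 (R = -8572021/(3*6745424) = -⅓*8572021/6745424 = -8572021/20236272 ≈ -0.42360)
-R = -1*(-8572021/20236272) = 8572021/20236272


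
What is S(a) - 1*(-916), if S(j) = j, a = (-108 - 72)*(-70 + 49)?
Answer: 4696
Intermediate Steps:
a = 3780 (a = -180*(-21) = 3780)
S(a) - 1*(-916) = 3780 - 1*(-916) = 3780 + 916 = 4696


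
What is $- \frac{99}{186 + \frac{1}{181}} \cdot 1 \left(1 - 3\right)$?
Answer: $\frac{35838}{33667} \approx 1.0645$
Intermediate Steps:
$- \frac{99}{186 + \frac{1}{181}} \cdot 1 \left(1 - 3\right) = - \frac{99}{186 + \frac{1}{181}} \cdot 1 \left(-2\right) = - \frac{99}{\frac{33667}{181}} \left(-2\right) = \left(-99\right) \frac{181}{33667} \left(-2\right) = \left(- \frac{17919}{33667}\right) \left(-2\right) = \frac{35838}{33667}$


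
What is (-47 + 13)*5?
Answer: -170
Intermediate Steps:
(-47 + 13)*5 = -34*5 = -170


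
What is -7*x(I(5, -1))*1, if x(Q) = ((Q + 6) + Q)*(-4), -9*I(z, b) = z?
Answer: 1232/9 ≈ 136.89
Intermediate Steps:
I(z, b) = -z/9
x(Q) = -24 - 8*Q (x(Q) = ((6 + Q) + Q)*(-4) = (6 + 2*Q)*(-4) = -24 - 8*Q)
-7*x(I(5, -1))*1 = -7*(-24 - (-8)*5/9)*1 = -7*(-24 - 8*(-5/9))*1 = -7*(-24 + 40/9)*1 = -7*(-176/9)*1 = (1232/9)*1 = 1232/9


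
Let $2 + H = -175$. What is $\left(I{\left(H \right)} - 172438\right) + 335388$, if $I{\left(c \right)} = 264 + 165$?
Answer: $163379$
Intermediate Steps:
$H = -177$ ($H = -2 - 175 = -177$)
$I{\left(c \right)} = 429$
$\left(I{\left(H \right)} - 172438\right) + 335388 = \left(429 - 172438\right) + 335388 = -172009 + 335388 = 163379$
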